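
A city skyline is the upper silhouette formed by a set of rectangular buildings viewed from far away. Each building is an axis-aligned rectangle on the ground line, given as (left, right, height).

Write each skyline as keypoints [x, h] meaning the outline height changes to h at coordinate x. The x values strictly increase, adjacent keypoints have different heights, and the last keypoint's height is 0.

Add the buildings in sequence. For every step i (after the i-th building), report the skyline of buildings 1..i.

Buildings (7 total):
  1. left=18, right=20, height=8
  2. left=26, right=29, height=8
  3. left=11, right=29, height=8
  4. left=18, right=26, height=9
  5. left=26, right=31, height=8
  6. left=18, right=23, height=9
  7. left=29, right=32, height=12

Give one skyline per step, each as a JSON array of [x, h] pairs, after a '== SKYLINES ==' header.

== SKYLINES ==
[[18,8],[20,0]]
[[18,8],[20,0],[26,8],[29,0]]
[[11,8],[29,0]]
[[11,8],[18,9],[26,8],[29,0]]
[[11,8],[18,9],[26,8],[31,0]]
[[11,8],[18,9],[26,8],[31,0]]
[[11,8],[18,9],[26,8],[29,12],[32,0]]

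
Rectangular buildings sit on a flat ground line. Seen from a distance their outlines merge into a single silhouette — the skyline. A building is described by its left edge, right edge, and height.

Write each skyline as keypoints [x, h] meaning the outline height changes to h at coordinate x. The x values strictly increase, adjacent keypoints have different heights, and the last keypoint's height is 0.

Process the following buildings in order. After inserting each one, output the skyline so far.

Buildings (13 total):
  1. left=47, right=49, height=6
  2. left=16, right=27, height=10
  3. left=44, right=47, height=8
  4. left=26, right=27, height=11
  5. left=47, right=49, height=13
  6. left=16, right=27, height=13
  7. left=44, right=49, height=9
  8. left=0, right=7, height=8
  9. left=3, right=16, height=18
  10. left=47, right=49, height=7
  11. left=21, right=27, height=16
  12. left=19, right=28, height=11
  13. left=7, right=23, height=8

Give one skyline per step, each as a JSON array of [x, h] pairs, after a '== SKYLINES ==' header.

== SKYLINES ==
[[47,6],[49,0]]
[[16,10],[27,0],[47,6],[49,0]]
[[16,10],[27,0],[44,8],[47,6],[49,0]]
[[16,10],[26,11],[27,0],[44,8],[47,6],[49,0]]
[[16,10],[26,11],[27,0],[44,8],[47,13],[49,0]]
[[16,13],[27,0],[44,8],[47,13],[49,0]]
[[16,13],[27,0],[44,9],[47,13],[49,0]]
[[0,8],[7,0],[16,13],[27,0],[44,9],[47,13],[49,0]]
[[0,8],[3,18],[16,13],[27,0],[44,9],[47,13],[49,0]]
[[0,8],[3,18],[16,13],[27,0],[44,9],[47,13],[49,0]]
[[0,8],[3,18],[16,13],[21,16],[27,0],[44,9],[47,13],[49,0]]
[[0,8],[3,18],[16,13],[21,16],[27,11],[28,0],[44,9],[47,13],[49,0]]
[[0,8],[3,18],[16,13],[21,16],[27,11],[28,0],[44,9],[47,13],[49,0]]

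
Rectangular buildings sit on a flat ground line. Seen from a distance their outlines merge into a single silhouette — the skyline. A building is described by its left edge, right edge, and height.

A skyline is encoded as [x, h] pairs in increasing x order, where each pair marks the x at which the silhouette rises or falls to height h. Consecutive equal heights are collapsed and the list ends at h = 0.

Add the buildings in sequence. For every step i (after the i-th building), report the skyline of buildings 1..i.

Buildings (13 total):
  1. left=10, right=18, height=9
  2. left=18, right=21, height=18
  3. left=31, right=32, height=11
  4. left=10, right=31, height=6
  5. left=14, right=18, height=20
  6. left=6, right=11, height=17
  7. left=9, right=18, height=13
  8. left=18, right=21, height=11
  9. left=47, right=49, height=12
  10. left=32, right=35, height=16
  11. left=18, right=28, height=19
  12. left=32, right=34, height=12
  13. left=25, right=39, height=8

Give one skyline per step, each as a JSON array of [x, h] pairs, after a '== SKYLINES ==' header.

== SKYLINES ==
[[10,9],[18,0]]
[[10,9],[18,18],[21,0]]
[[10,9],[18,18],[21,0],[31,11],[32,0]]
[[10,9],[18,18],[21,6],[31,11],[32,0]]
[[10,9],[14,20],[18,18],[21,6],[31,11],[32,0]]
[[6,17],[11,9],[14,20],[18,18],[21,6],[31,11],[32,0]]
[[6,17],[11,13],[14,20],[18,18],[21,6],[31,11],[32,0]]
[[6,17],[11,13],[14,20],[18,18],[21,6],[31,11],[32,0]]
[[6,17],[11,13],[14,20],[18,18],[21,6],[31,11],[32,0],[47,12],[49,0]]
[[6,17],[11,13],[14,20],[18,18],[21,6],[31,11],[32,16],[35,0],[47,12],[49,0]]
[[6,17],[11,13],[14,20],[18,19],[28,6],[31,11],[32,16],[35,0],[47,12],[49,0]]
[[6,17],[11,13],[14,20],[18,19],[28,6],[31,11],[32,16],[35,0],[47,12],[49,0]]
[[6,17],[11,13],[14,20],[18,19],[28,8],[31,11],[32,16],[35,8],[39,0],[47,12],[49,0]]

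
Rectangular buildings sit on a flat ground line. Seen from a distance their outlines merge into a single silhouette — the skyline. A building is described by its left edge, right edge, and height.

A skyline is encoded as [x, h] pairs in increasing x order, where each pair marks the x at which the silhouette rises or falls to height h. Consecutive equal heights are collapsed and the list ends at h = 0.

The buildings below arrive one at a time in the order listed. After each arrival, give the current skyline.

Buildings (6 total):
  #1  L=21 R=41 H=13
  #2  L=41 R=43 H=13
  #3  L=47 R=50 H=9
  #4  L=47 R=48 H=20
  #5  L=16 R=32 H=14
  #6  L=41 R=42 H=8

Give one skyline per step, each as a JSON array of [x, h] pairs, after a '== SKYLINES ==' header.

== SKYLINES ==
[[21,13],[41,0]]
[[21,13],[43,0]]
[[21,13],[43,0],[47,9],[50,0]]
[[21,13],[43,0],[47,20],[48,9],[50,0]]
[[16,14],[32,13],[43,0],[47,20],[48,9],[50,0]]
[[16,14],[32,13],[43,0],[47,20],[48,9],[50,0]]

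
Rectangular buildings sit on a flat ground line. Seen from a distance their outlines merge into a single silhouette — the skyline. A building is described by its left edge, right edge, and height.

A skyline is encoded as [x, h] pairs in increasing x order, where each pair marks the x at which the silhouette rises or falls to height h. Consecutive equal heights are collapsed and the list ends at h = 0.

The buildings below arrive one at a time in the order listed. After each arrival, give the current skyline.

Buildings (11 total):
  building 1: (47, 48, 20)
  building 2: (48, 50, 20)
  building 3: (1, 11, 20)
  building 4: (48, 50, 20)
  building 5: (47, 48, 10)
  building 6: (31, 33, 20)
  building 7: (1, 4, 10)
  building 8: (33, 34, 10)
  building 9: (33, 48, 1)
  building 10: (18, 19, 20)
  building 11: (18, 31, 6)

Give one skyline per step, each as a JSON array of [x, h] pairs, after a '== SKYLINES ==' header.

== SKYLINES ==
[[47,20],[48,0]]
[[47,20],[50,0]]
[[1,20],[11,0],[47,20],[50,0]]
[[1,20],[11,0],[47,20],[50,0]]
[[1,20],[11,0],[47,20],[50,0]]
[[1,20],[11,0],[31,20],[33,0],[47,20],[50,0]]
[[1,20],[11,0],[31,20],[33,0],[47,20],[50,0]]
[[1,20],[11,0],[31,20],[33,10],[34,0],[47,20],[50,0]]
[[1,20],[11,0],[31,20],[33,10],[34,1],[47,20],[50,0]]
[[1,20],[11,0],[18,20],[19,0],[31,20],[33,10],[34,1],[47,20],[50,0]]
[[1,20],[11,0],[18,20],[19,6],[31,20],[33,10],[34,1],[47,20],[50,0]]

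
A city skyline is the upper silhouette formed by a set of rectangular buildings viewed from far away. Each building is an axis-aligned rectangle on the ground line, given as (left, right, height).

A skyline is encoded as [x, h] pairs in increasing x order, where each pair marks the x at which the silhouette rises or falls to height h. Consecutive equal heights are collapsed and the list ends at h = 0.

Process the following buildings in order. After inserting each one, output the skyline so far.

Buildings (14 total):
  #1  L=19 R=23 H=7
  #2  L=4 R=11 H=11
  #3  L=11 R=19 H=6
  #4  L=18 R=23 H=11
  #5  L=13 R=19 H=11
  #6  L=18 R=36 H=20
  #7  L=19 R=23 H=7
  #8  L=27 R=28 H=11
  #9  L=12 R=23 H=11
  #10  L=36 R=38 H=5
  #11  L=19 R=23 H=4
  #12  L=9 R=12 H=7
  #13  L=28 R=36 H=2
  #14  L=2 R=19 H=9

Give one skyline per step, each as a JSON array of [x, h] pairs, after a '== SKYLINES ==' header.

== SKYLINES ==
[[19,7],[23,0]]
[[4,11],[11,0],[19,7],[23,0]]
[[4,11],[11,6],[19,7],[23,0]]
[[4,11],[11,6],[18,11],[23,0]]
[[4,11],[11,6],[13,11],[23,0]]
[[4,11],[11,6],[13,11],[18,20],[36,0]]
[[4,11],[11,6],[13,11],[18,20],[36,0]]
[[4,11],[11,6],[13,11],[18,20],[36,0]]
[[4,11],[11,6],[12,11],[18,20],[36,0]]
[[4,11],[11,6],[12,11],[18,20],[36,5],[38,0]]
[[4,11],[11,6],[12,11],[18,20],[36,5],[38,0]]
[[4,11],[11,7],[12,11],[18,20],[36,5],[38,0]]
[[4,11],[11,7],[12,11],[18,20],[36,5],[38,0]]
[[2,9],[4,11],[11,9],[12,11],[18,20],[36,5],[38,0]]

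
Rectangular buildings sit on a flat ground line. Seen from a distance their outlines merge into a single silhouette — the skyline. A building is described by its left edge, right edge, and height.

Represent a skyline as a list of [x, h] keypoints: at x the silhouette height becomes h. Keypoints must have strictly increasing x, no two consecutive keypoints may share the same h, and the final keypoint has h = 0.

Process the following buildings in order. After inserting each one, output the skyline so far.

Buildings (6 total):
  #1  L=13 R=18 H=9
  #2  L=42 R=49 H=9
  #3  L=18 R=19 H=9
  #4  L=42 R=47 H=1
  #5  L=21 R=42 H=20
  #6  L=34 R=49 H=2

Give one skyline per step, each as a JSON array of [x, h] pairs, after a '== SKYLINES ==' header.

== SKYLINES ==
[[13,9],[18,0]]
[[13,9],[18,0],[42,9],[49,0]]
[[13,9],[19,0],[42,9],[49,0]]
[[13,9],[19,0],[42,9],[49,0]]
[[13,9],[19,0],[21,20],[42,9],[49,0]]
[[13,9],[19,0],[21,20],[42,9],[49,0]]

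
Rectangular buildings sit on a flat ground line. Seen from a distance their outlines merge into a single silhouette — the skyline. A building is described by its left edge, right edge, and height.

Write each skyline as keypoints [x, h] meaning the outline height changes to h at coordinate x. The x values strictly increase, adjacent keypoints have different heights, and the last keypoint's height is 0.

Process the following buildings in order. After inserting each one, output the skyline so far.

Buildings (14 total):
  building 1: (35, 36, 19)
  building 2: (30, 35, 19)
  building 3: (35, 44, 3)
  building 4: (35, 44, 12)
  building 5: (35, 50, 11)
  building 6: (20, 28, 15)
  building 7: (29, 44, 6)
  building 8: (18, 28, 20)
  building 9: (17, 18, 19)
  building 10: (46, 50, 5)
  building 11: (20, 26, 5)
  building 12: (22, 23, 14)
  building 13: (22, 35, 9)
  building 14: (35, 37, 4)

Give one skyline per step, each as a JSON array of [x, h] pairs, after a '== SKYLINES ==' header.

== SKYLINES ==
[[35,19],[36,0]]
[[30,19],[36,0]]
[[30,19],[36,3],[44,0]]
[[30,19],[36,12],[44,0]]
[[30,19],[36,12],[44,11],[50,0]]
[[20,15],[28,0],[30,19],[36,12],[44,11],[50,0]]
[[20,15],[28,0],[29,6],[30,19],[36,12],[44,11],[50,0]]
[[18,20],[28,0],[29,6],[30,19],[36,12],[44,11],[50,0]]
[[17,19],[18,20],[28,0],[29,6],[30,19],[36,12],[44,11],[50,0]]
[[17,19],[18,20],[28,0],[29,6],[30,19],[36,12],[44,11],[50,0]]
[[17,19],[18,20],[28,0],[29,6],[30,19],[36,12],[44,11],[50,0]]
[[17,19],[18,20],[28,0],[29,6],[30,19],[36,12],[44,11],[50,0]]
[[17,19],[18,20],[28,9],[30,19],[36,12],[44,11],[50,0]]
[[17,19],[18,20],[28,9],[30,19],[36,12],[44,11],[50,0]]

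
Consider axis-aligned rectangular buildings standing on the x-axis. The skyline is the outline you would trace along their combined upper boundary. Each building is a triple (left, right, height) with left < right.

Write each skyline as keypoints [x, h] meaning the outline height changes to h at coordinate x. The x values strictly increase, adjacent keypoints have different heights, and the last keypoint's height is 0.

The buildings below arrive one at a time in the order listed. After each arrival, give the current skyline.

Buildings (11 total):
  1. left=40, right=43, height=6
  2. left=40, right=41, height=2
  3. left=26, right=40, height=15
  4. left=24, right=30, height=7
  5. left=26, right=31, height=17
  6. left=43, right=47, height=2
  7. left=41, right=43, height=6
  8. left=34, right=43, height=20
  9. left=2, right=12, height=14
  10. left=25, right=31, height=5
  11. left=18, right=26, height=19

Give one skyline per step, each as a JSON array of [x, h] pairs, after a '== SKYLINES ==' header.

== SKYLINES ==
[[40,6],[43,0]]
[[40,6],[43,0]]
[[26,15],[40,6],[43,0]]
[[24,7],[26,15],[40,6],[43,0]]
[[24,7],[26,17],[31,15],[40,6],[43,0]]
[[24,7],[26,17],[31,15],[40,6],[43,2],[47,0]]
[[24,7],[26,17],[31,15],[40,6],[43,2],[47,0]]
[[24,7],[26,17],[31,15],[34,20],[43,2],[47,0]]
[[2,14],[12,0],[24,7],[26,17],[31,15],[34,20],[43,2],[47,0]]
[[2,14],[12,0],[24,7],[26,17],[31,15],[34,20],[43,2],[47,0]]
[[2,14],[12,0],[18,19],[26,17],[31,15],[34,20],[43,2],[47,0]]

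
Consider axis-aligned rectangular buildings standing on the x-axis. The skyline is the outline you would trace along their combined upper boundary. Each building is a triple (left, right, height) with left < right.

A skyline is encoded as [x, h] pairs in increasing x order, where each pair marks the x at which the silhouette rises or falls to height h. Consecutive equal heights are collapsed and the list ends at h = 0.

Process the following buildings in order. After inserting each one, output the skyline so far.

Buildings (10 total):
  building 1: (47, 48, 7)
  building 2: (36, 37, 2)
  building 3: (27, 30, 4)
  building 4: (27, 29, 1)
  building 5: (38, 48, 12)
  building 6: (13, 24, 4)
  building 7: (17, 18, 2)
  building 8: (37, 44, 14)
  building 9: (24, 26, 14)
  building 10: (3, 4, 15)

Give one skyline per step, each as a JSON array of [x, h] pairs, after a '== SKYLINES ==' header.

== SKYLINES ==
[[47,7],[48,0]]
[[36,2],[37,0],[47,7],[48,0]]
[[27,4],[30,0],[36,2],[37,0],[47,7],[48,0]]
[[27,4],[30,0],[36,2],[37,0],[47,7],[48,0]]
[[27,4],[30,0],[36,2],[37,0],[38,12],[48,0]]
[[13,4],[24,0],[27,4],[30,0],[36,2],[37,0],[38,12],[48,0]]
[[13,4],[24,0],[27,4],[30,0],[36,2],[37,0],[38,12],[48,0]]
[[13,4],[24,0],[27,4],[30,0],[36,2],[37,14],[44,12],[48,0]]
[[13,4],[24,14],[26,0],[27,4],[30,0],[36,2],[37,14],[44,12],[48,0]]
[[3,15],[4,0],[13,4],[24,14],[26,0],[27,4],[30,0],[36,2],[37,14],[44,12],[48,0]]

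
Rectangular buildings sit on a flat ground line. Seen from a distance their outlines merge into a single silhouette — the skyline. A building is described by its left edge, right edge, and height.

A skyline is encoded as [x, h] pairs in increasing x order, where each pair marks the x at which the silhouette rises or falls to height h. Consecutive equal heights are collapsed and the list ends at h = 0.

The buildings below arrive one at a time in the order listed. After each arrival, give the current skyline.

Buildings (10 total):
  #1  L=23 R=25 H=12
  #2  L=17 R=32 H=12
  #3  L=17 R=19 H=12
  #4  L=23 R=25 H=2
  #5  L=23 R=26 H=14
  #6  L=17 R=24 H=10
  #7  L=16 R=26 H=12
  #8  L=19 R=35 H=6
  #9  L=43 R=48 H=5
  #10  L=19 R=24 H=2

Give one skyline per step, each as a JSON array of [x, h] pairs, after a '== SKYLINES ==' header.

== SKYLINES ==
[[23,12],[25,0]]
[[17,12],[32,0]]
[[17,12],[32,0]]
[[17,12],[32,0]]
[[17,12],[23,14],[26,12],[32,0]]
[[17,12],[23,14],[26,12],[32,0]]
[[16,12],[23,14],[26,12],[32,0]]
[[16,12],[23,14],[26,12],[32,6],[35,0]]
[[16,12],[23,14],[26,12],[32,6],[35,0],[43,5],[48,0]]
[[16,12],[23,14],[26,12],[32,6],[35,0],[43,5],[48,0]]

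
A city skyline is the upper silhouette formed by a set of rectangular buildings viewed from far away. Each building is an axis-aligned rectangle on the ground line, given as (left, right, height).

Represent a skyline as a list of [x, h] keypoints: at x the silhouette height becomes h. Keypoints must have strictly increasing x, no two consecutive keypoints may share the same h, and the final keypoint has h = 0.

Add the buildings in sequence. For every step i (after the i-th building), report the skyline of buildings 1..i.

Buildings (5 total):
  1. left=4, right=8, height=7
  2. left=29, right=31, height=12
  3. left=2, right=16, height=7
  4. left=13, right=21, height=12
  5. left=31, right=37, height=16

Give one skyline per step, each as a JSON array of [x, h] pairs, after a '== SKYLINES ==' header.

== SKYLINES ==
[[4,7],[8,0]]
[[4,7],[8,0],[29,12],[31,0]]
[[2,7],[16,0],[29,12],[31,0]]
[[2,7],[13,12],[21,0],[29,12],[31,0]]
[[2,7],[13,12],[21,0],[29,12],[31,16],[37,0]]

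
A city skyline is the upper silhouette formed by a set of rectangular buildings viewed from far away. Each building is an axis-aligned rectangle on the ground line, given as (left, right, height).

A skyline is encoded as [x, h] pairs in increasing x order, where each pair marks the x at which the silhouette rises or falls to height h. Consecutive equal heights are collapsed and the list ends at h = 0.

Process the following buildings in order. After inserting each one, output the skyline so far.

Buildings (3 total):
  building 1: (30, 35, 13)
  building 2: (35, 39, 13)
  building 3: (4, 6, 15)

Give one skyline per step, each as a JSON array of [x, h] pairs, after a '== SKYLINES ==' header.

== SKYLINES ==
[[30,13],[35,0]]
[[30,13],[39,0]]
[[4,15],[6,0],[30,13],[39,0]]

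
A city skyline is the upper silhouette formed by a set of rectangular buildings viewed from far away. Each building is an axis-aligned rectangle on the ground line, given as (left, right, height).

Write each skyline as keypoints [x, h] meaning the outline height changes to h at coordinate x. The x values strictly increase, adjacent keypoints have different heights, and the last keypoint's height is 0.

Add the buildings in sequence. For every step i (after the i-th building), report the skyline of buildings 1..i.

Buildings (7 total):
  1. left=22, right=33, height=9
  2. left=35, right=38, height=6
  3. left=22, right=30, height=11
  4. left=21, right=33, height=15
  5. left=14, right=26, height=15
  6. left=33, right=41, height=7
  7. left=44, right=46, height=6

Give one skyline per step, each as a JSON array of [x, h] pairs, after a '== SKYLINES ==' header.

== SKYLINES ==
[[22,9],[33,0]]
[[22,9],[33,0],[35,6],[38,0]]
[[22,11],[30,9],[33,0],[35,6],[38,0]]
[[21,15],[33,0],[35,6],[38,0]]
[[14,15],[33,0],[35,6],[38,0]]
[[14,15],[33,7],[41,0]]
[[14,15],[33,7],[41,0],[44,6],[46,0]]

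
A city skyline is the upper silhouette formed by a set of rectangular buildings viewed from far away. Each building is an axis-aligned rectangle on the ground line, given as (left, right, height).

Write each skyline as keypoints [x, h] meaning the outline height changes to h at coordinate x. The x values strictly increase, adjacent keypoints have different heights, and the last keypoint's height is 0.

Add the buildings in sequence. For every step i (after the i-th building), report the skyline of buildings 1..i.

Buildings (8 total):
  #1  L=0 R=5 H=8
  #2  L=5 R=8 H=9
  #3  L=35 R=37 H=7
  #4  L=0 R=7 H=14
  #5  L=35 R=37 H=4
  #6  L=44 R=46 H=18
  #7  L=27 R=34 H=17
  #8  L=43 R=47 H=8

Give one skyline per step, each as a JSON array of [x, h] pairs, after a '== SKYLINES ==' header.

== SKYLINES ==
[[0,8],[5,0]]
[[0,8],[5,9],[8,0]]
[[0,8],[5,9],[8,0],[35,7],[37,0]]
[[0,14],[7,9],[8,0],[35,7],[37,0]]
[[0,14],[7,9],[8,0],[35,7],[37,0]]
[[0,14],[7,9],[8,0],[35,7],[37,0],[44,18],[46,0]]
[[0,14],[7,9],[8,0],[27,17],[34,0],[35,7],[37,0],[44,18],[46,0]]
[[0,14],[7,9],[8,0],[27,17],[34,0],[35,7],[37,0],[43,8],[44,18],[46,8],[47,0]]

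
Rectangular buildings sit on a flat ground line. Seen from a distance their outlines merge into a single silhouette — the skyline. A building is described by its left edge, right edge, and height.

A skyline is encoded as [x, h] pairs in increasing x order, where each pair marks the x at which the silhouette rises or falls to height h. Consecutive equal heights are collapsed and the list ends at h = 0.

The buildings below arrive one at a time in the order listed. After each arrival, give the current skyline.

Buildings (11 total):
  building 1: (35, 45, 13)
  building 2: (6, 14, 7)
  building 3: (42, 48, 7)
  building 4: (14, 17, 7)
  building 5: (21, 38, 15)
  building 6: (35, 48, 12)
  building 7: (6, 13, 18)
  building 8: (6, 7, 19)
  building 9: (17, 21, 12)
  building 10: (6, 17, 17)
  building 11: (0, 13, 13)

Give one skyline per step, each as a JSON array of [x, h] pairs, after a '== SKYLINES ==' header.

== SKYLINES ==
[[35,13],[45,0]]
[[6,7],[14,0],[35,13],[45,0]]
[[6,7],[14,0],[35,13],[45,7],[48,0]]
[[6,7],[17,0],[35,13],[45,7],[48,0]]
[[6,7],[17,0],[21,15],[38,13],[45,7],[48,0]]
[[6,7],[17,0],[21,15],[38,13],[45,12],[48,0]]
[[6,18],[13,7],[17,0],[21,15],[38,13],[45,12],[48,0]]
[[6,19],[7,18],[13,7],[17,0],[21,15],[38,13],[45,12],[48,0]]
[[6,19],[7,18],[13,7],[17,12],[21,15],[38,13],[45,12],[48,0]]
[[6,19],[7,18],[13,17],[17,12],[21,15],[38,13],[45,12],[48,0]]
[[0,13],[6,19],[7,18],[13,17],[17,12],[21,15],[38,13],[45,12],[48,0]]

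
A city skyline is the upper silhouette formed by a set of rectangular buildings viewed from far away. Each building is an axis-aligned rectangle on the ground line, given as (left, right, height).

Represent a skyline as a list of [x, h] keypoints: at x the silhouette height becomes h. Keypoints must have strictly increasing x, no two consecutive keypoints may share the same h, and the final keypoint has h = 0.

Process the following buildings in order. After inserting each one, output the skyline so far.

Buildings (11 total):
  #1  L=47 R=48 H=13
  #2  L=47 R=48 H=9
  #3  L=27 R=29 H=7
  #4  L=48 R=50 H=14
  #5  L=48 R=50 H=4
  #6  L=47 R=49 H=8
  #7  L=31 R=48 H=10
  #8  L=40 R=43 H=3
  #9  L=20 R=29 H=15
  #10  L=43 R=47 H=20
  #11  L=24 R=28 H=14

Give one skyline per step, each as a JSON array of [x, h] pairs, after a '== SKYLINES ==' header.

== SKYLINES ==
[[47,13],[48,0]]
[[47,13],[48,0]]
[[27,7],[29,0],[47,13],[48,0]]
[[27,7],[29,0],[47,13],[48,14],[50,0]]
[[27,7],[29,0],[47,13],[48,14],[50,0]]
[[27,7],[29,0],[47,13],[48,14],[50,0]]
[[27,7],[29,0],[31,10],[47,13],[48,14],[50,0]]
[[27,7],[29,0],[31,10],[47,13],[48,14],[50,0]]
[[20,15],[29,0],[31,10],[47,13],[48,14],[50,0]]
[[20,15],[29,0],[31,10],[43,20],[47,13],[48,14],[50,0]]
[[20,15],[29,0],[31,10],[43,20],[47,13],[48,14],[50,0]]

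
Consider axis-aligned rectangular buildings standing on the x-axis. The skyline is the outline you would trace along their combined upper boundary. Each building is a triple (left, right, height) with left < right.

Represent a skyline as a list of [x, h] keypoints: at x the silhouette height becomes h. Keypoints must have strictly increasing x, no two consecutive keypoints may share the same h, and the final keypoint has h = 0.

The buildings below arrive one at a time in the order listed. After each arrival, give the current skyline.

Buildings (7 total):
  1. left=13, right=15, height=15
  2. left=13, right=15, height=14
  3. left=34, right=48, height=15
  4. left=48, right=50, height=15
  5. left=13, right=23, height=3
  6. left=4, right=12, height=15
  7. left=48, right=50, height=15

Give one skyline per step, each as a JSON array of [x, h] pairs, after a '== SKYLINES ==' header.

== SKYLINES ==
[[13,15],[15,0]]
[[13,15],[15,0]]
[[13,15],[15,0],[34,15],[48,0]]
[[13,15],[15,0],[34,15],[50,0]]
[[13,15],[15,3],[23,0],[34,15],[50,0]]
[[4,15],[12,0],[13,15],[15,3],[23,0],[34,15],[50,0]]
[[4,15],[12,0],[13,15],[15,3],[23,0],[34,15],[50,0]]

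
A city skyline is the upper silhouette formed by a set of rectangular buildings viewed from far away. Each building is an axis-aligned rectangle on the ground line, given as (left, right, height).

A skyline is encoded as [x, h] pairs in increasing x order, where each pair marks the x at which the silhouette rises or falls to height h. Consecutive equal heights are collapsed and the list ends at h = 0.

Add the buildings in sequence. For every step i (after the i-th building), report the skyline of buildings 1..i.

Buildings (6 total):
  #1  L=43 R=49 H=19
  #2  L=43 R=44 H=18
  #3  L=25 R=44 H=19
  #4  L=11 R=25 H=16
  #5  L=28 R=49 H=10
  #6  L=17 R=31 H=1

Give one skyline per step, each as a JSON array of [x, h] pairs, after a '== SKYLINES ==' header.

== SKYLINES ==
[[43,19],[49,0]]
[[43,19],[49,0]]
[[25,19],[49,0]]
[[11,16],[25,19],[49,0]]
[[11,16],[25,19],[49,0]]
[[11,16],[25,19],[49,0]]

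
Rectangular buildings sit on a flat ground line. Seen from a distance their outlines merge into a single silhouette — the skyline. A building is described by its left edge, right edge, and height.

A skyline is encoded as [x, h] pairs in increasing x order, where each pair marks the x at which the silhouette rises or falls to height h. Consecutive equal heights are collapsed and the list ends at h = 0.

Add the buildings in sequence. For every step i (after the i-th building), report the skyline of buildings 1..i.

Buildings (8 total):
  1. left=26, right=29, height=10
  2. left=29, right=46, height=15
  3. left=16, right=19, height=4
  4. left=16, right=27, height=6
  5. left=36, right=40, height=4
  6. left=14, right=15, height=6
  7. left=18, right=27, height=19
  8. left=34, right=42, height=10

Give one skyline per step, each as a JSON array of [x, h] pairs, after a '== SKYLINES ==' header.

== SKYLINES ==
[[26,10],[29,0]]
[[26,10],[29,15],[46,0]]
[[16,4],[19,0],[26,10],[29,15],[46,0]]
[[16,6],[26,10],[29,15],[46,0]]
[[16,6],[26,10],[29,15],[46,0]]
[[14,6],[15,0],[16,6],[26,10],[29,15],[46,0]]
[[14,6],[15,0],[16,6],[18,19],[27,10],[29,15],[46,0]]
[[14,6],[15,0],[16,6],[18,19],[27,10],[29,15],[46,0]]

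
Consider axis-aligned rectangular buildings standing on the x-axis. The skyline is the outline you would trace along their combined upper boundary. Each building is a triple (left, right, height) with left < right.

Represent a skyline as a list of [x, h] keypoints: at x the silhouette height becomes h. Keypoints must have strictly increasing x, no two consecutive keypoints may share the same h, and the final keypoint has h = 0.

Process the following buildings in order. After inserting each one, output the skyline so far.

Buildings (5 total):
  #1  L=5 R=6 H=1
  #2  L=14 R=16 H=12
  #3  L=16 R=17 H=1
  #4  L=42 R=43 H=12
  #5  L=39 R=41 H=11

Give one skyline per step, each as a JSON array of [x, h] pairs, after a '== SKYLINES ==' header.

== SKYLINES ==
[[5,1],[6,0]]
[[5,1],[6,0],[14,12],[16,0]]
[[5,1],[6,0],[14,12],[16,1],[17,0]]
[[5,1],[6,0],[14,12],[16,1],[17,0],[42,12],[43,0]]
[[5,1],[6,0],[14,12],[16,1],[17,0],[39,11],[41,0],[42,12],[43,0]]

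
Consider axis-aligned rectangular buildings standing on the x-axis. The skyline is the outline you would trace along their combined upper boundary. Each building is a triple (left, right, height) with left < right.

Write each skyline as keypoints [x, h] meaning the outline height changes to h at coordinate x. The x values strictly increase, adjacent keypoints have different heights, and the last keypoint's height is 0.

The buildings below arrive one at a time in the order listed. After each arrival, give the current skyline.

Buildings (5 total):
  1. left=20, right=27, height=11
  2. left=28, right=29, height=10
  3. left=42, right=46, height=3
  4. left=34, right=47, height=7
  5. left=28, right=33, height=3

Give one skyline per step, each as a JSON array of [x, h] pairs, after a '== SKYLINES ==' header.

== SKYLINES ==
[[20,11],[27,0]]
[[20,11],[27,0],[28,10],[29,0]]
[[20,11],[27,0],[28,10],[29,0],[42,3],[46,0]]
[[20,11],[27,0],[28,10],[29,0],[34,7],[47,0]]
[[20,11],[27,0],[28,10],[29,3],[33,0],[34,7],[47,0]]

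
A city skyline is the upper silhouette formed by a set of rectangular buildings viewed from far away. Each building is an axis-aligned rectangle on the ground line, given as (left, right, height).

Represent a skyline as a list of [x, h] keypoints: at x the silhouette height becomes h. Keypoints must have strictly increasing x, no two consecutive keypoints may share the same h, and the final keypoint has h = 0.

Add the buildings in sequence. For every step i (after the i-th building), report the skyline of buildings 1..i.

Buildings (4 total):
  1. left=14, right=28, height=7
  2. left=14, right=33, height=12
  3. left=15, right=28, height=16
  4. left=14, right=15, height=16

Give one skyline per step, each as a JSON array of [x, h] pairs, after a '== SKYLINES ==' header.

== SKYLINES ==
[[14,7],[28,0]]
[[14,12],[33,0]]
[[14,12],[15,16],[28,12],[33,0]]
[[14,16],[28,12],[33,0]]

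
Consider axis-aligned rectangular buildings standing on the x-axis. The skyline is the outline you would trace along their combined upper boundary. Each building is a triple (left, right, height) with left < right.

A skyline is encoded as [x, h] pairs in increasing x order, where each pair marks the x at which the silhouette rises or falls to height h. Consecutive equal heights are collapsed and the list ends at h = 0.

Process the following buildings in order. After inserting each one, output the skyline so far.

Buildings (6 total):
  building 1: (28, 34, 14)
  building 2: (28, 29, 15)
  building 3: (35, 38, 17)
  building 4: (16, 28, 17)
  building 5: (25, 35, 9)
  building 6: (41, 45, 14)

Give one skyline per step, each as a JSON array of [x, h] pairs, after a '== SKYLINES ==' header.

== SKYLINES ==
[[28,14],[34,0]]
[[28,15],[29,14],[34,0]]
[[28,15],[29,14],[34,0],[35,17],[38,0]]
[[16,17],[28,15],[29,14],[34,0],[35,17],[38,0]]
[[16,17],[28,15],[29,14],[34,9],[35,17],[38,0]]
[[16,17],[28,15],[29,14],[34,9],[35,17],[38,0],[41,14],[45,0]]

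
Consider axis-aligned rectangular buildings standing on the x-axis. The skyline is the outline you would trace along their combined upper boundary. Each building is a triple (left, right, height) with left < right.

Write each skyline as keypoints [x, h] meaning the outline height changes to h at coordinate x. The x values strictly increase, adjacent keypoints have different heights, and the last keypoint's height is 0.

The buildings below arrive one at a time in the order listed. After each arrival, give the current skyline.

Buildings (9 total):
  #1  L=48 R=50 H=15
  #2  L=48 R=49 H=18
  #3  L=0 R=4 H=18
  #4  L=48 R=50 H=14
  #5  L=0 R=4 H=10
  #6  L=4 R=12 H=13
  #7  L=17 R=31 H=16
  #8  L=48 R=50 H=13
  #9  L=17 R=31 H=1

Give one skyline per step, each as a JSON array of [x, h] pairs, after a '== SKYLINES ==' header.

== SKYLINES ==
[[48,15],[50,0]]
[[48,18],[49,15],[50,0]]
[[0,18],[4,0],[48,18],[49,15],[50,0]]
[[0,18],[4,0],[48,18],[49,15],[50,0]]
[[0,18],[4,0],[48,18],[49,15],[50,0]]
[[0,18],[4,13],[12,0],[48,18],[49,15],[50,0]]
[[0,18],[4,13],[12,0],[17,16],[31,0],[48,18],[49,15],[50,0]]
[[0,18],[4,13],[12,0],[17,16],[31,0],[48,18],[49,15],[50,0]]
[[0,18],[4,13],[12,0],[17,16],[31,0],[48,18],[49,15],[50,0]]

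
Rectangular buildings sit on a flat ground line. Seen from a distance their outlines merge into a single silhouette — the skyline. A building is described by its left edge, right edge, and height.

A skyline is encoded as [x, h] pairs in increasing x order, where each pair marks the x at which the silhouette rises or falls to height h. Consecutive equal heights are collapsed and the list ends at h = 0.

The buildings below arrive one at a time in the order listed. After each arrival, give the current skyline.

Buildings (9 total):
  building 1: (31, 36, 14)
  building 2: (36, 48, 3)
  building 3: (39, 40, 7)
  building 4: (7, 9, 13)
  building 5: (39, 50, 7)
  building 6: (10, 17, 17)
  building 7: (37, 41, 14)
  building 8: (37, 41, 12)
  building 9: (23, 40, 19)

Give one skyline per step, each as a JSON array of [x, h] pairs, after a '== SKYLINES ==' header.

== SKYLINES ==
[[31,14],[36,0]]
[[31,14],[36,3],[48,0]]
[[31,14],[36,3],[39,7],[40,3],[48,0]]
[[7,13],[9,0],[31,14],[36,3],[39,7],[40,3],[48,0]]
[[7,13],[9,0],[31,14],[36,3],[39,7],[50,0]]
[[7,13],[9,0],[10,17],[17,0],[31,14],[36,3],[39,7],[50,0]]
[[7,13],[9,0],[10,17],[17,0],[31,14],[36,3],[37,14],[41,7],[50,0]]
[[7,13],[9,0],[10,17],[17,0],[31,14],[36,3],[37,14],[41,7],[50,0]]
[[7,13],[9,0],[10,17],[17,0],[23,19],[40,14],[41,7],[50,0]]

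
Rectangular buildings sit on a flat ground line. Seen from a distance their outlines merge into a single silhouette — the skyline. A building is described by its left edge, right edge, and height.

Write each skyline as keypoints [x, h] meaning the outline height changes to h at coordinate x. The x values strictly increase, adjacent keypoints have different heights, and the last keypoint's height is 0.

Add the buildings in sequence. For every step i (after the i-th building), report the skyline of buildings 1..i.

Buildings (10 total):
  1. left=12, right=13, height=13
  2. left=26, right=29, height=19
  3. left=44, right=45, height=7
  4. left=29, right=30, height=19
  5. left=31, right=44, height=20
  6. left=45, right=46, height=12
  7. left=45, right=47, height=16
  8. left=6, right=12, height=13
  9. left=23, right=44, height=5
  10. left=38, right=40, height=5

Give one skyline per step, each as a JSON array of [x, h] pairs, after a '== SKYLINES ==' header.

== SKYLINES ==
[[12,13],[13,0]]
[[12,13],[13,0],[26,19],[29,0]]
[[12,13],[13,0],[26,19],[29,0],[44,7],[45,0]]
[[12,13],[13,0],[26,19],[30,0],[44,7],[45,0]]
[[12,13],[13,0],[26,19],[30,0],[31,20],[44,7],[45,0]]
[[12,13],[13,0],[26,19],[30,0],[31,20],[44,7],[45,12],[46,0]]
[[12,13],[13,0],[26,19],[30,0],[31,20],[44,7],[45,16],[47,0]]
[[6,13],[13,0],[26,19],[30,0],[31,20],[44,7],[45,16],[47,0]]
[[6,13],[13,0],[23,5],[26,19],[30,5],[31,20],[44,7],[45,16],[47,0]]
[[6,13],[13,0],[23,5],[26,19],[30,5],[31,20],[44,7],[45,16],[47,0]]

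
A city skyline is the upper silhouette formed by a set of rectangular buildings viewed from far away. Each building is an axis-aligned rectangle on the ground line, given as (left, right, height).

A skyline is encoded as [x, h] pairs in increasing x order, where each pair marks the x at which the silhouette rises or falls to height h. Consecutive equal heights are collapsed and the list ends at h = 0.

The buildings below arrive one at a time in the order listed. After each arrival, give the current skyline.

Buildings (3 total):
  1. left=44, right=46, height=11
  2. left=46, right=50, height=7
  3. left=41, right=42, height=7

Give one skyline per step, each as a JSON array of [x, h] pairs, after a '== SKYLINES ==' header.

== SKYLINES ==
[[44,11],[46,0]]
[[44,11],[46,7],[50,0]]
[[41,7],[42,0],[44,11],[46,7],[50,0]]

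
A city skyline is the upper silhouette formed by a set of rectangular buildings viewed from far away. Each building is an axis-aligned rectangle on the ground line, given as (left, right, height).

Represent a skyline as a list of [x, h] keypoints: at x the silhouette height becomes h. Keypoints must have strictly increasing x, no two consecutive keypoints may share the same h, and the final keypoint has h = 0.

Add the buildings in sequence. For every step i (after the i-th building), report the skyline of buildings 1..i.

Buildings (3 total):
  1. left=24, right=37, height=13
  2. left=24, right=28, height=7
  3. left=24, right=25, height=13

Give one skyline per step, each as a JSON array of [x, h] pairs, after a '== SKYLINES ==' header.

== SKYLINES ==
[[24,13],[37,0]]
[[24,13],[37,0]]
[[24,13],[37,0]]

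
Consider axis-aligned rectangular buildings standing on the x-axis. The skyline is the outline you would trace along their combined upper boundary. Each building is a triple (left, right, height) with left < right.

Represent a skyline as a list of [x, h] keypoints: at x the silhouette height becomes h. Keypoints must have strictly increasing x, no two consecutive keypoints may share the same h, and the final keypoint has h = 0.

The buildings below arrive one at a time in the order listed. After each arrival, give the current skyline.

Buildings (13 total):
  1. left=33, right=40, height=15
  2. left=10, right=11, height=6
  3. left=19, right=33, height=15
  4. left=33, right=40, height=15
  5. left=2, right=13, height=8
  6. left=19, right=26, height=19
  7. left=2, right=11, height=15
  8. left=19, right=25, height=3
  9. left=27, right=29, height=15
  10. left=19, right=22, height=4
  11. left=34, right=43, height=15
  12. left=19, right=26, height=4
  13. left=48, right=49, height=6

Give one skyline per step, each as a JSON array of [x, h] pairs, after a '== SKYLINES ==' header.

== SKYLINES ==
[[33,15],[40,0]]
[[10,6],[11,0],[33,15],[40,0]]
[[10,6],[11,0],[19,15],[40,0]]
[[10,6],[11,0],[19,15],[40,0]]
[[2,8],[13,0],[19,15],[40,0]]
[[2,8],[13,0],[19,19],[26,15],[40,0]]
[[2,15],[11,8],[13,0],[19,19],[26,15],[40,0]]
[[2,15],[11,8],[13,0],[19,19],[26,15],[40,0]]
[[2,15],[11,8],[13,0],[19,19],[26,15],[40,0]]
[[2,15],[11,8],[13,0],[19,19],[26,15],[40,0]]
[[2,15],[11,8],[13,0],[19,19],[26,15],[43,0]]
[[2,15],[11,8],[13,0],[19,19],[26,15],[43,0]]
[[2,15],[11,8],[13,0],[19,19],[26,15],[43,0],[48,6],[49,0]]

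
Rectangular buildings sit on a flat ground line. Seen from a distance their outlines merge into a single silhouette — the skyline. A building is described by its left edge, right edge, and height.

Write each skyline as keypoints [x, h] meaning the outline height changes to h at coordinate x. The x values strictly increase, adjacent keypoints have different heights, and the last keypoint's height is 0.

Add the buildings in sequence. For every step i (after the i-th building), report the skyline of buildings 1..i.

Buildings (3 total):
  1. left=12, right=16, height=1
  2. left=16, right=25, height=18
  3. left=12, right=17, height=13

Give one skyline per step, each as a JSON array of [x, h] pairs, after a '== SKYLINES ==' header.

== SKYLINES ==
[[12,1],[16,0]]
[[12,1],[16,18],[25,0]]
[[12,13],[16,18],[25,0]]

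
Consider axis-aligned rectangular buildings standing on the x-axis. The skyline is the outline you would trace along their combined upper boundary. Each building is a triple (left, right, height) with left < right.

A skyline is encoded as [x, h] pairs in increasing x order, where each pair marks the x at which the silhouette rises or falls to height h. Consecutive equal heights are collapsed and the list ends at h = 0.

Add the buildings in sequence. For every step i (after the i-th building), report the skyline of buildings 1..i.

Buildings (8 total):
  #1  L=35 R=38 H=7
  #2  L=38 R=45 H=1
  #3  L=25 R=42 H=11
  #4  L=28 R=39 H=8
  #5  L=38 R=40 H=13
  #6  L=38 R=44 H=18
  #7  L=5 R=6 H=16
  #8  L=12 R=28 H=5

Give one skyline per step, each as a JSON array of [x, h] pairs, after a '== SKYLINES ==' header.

== SKYLINES ==
[[35,7],[38,0]]
[[35,7],[38,1],[45,0]]
[[25,11],[42,1],[45,0]]
[[25,11],[42,1],[45,0]]
[[25,11],[38,13],[40,11],[42,1],[45,0]]
[[25,11],[38,18],[44,1],[45,0]]
[[5,16],[6,0],[25,11],[38,18],[44,1],[45,0]]
[[5,16],[6,0],[12,5],[25,11],[38,18],[44,1],[45,0]]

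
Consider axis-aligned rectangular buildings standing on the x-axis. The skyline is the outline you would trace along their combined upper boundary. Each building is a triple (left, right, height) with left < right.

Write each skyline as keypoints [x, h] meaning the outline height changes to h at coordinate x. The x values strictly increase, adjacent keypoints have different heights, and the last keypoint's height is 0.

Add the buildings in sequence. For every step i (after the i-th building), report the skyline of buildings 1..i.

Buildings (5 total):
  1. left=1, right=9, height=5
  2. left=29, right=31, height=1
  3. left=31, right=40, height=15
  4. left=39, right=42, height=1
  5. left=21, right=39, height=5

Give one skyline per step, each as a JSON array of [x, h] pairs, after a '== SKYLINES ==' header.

== SKYLINES ==
[[1,5],[9,0]]
[[1,5],[9,0],[29,1],[31,0]]
[[1,5],[9,0],[29,1],[31,15],[40,0]]
[[1,5],[9,0],[29,1],[31,15],[40,1],[42,0]]
[[1,5],[9,0],[21,5],[31,15],[40,1],[42,0]]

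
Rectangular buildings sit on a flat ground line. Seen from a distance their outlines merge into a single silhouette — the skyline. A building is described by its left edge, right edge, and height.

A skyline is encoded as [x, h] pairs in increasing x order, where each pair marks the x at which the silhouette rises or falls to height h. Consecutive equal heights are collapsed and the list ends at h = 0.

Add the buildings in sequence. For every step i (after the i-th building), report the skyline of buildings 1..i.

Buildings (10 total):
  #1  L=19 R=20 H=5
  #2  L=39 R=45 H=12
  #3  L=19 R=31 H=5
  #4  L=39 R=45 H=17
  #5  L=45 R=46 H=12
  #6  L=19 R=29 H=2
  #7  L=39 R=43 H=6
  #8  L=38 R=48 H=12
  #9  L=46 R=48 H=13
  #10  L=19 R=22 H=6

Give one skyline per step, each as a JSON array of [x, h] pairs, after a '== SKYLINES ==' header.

== SKYLINES ==
[[19,5],[20,0]]
[[19,5],[20,0],[39,12],[45,0]]
[[19,5],[31,0],[39,12],[45,0]]
[[19,5],[31,0],[39,17],[45,0]]
[[19,5],[31,0],[39,17],[45,12],[46,0]]
[[19,5],[31,0],[39,17],[45,12],[46,0]]
[[19,5],[31,0],[39,17],[45,12],[46,0]]
[[19,5],[31,0],[38,12],[39,17],[45,12],[48,0]]
[[19,5],[31,0],[38,12],[39,17],[45,12],[46,13],[48,0]]
[[19,6],[22,5],[31,0],[38,12],[39,17],[45,12],[46,13],[48,0]]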